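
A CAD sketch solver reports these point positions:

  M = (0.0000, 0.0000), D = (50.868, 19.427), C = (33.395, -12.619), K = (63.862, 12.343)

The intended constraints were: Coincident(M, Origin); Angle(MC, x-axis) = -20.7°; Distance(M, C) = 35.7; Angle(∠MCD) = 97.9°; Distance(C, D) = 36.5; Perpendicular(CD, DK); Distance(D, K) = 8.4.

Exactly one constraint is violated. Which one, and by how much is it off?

Distance(D, K) = 8.4 — off by 6.40.

M = (0.00, 0.00) ✓; MC at -20.70° ✓; |MC| = 35.70 ✓; ∠MCD = 97.90° ✓; |CD| = 36.50 ✓; ∠(CD, DK) = 90.00° ✓; |DK| = 14.80 ✗.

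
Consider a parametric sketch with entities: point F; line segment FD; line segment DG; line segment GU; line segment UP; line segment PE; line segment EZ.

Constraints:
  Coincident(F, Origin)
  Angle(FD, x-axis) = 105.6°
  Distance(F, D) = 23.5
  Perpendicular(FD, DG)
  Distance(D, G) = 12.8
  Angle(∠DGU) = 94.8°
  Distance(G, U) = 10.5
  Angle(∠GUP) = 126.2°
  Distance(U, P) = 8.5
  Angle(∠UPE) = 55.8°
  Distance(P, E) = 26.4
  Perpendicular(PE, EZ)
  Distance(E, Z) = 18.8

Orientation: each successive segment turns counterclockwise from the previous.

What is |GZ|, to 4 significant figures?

15.93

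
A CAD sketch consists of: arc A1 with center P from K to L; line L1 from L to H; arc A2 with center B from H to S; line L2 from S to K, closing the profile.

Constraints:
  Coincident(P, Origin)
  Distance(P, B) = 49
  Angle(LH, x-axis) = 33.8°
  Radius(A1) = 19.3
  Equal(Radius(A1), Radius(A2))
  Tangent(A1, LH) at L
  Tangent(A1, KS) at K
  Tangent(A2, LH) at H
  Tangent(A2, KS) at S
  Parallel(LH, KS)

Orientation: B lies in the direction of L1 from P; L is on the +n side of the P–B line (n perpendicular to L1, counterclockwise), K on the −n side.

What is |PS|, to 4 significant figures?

52.66

The slot axis is L1's direction at 33.8°, so u = (cos 33.8°, sin 33.8°) = (0.8310, 0.5563) and n = (−sin 33.8°, cos 33.8°) = (-0.5563, 0.8310). P is at the origin and B lies 49.0 along u from P, so B = 49.0·u = (40.72, 27.26). Tangency of A1 to both parallel lines with radius 19.3 puts L and K at P ± 19.3·n: L = (-10.74, 16.04), K = (10.74, -16.04). Equal radii place H and S the same way about B: H = B + 19.3·n = (29.98, 43.30), S = B − 19.3·n = (51.45, 11.22). Then |PS| = |S − P| = 52.66.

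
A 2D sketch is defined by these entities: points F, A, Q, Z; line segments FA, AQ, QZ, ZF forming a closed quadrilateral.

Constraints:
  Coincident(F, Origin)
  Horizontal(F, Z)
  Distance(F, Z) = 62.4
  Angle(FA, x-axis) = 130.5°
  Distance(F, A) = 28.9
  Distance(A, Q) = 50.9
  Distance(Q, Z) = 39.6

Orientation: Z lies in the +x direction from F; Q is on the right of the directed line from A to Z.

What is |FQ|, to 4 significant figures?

24.27

Checks: |AQ| = 50.90 ✓; |QZ| = 39.60 ✓.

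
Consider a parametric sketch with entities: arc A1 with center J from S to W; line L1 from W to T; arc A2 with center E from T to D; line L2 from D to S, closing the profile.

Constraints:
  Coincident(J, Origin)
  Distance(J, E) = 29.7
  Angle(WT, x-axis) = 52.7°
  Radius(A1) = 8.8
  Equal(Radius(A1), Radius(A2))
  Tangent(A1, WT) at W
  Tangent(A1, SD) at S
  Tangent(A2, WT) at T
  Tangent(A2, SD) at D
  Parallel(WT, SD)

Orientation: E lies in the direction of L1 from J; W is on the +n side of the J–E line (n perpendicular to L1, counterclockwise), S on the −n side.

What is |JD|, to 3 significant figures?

31.0

The slot axis is L1's direction at 52.7°, so u = (cos 52.7°, sin 52.7°) = (0.606, 0.795) and n = (−sin 52.7°, cos 52.7°) = (-0.795, 0.606). J is at the origin and E lies 29.7 along u from J, so E = 29.7·u = (18.0, 23.6). Tangency of A1 to both parallel lines with radius 8.8 puts W and S at J ± 8.8·n: W = (-7.00, 5.33), S = (7.00, -5.33). Equal radii place T and D the same way about E: T = E + 8.8·n = (11.0, 29.0), D = E − 8.8·n = (25.0, 18.3). Then |JD| = |D − J| = 31.0.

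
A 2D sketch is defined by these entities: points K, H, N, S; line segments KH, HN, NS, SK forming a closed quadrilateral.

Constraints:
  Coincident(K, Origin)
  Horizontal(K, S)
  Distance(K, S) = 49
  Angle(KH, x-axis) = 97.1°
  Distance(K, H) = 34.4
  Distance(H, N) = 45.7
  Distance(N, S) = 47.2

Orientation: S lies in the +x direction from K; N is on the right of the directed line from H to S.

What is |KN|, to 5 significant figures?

11.397

K is at the origin; K and S share the same y with |KS| = 49.0 and S in +x, so S = (49.0, 0). KH runs at 97.1° with |KH| = 34.4, so H = (-4.2519, 34.136). N is determined by |HN| = 45.7 and |NS| = 47.2 together: it lies at the intersection of circle(H, 45.7) and circle(S, 47.2). With |HS| = 63.254, the foot of the radical line on HS is 30.525 from H and the perpendicular offset is √(45.7² − 30.525²) = 34.010. Taking the right-of-HS solution: N = (3.0924, -10.970).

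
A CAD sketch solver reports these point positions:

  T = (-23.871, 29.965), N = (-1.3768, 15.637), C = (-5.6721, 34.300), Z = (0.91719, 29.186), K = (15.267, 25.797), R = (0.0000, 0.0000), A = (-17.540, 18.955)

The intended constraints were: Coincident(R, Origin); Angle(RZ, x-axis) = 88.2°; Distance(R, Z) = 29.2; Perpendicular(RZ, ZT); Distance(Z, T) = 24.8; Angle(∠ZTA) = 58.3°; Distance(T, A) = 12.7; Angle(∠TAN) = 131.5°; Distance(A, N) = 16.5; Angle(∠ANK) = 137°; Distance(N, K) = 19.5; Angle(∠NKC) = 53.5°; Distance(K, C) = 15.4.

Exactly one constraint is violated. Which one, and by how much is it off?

Distance(K, C) = 15.4 — off by 7.20.

R = (0.00, 0.00) ✓; RZ at 88.20° ✓; |RZ| = 29.20 ✓; ∠(RZ, ZT) = 90.00° ✓; |ZT| = 24.80 ✓; ∠ZTA = 58.30° ✓; |TA| = 12.70 ✓; ∠TAN = 131.5° ✓; |AN| = 16.50 ✓; ∠ANK = 137.0° ✓; |NK| = 19.50 ✓; ∠NKC = 53.50° ✓; |KC| = 22.60 ✗.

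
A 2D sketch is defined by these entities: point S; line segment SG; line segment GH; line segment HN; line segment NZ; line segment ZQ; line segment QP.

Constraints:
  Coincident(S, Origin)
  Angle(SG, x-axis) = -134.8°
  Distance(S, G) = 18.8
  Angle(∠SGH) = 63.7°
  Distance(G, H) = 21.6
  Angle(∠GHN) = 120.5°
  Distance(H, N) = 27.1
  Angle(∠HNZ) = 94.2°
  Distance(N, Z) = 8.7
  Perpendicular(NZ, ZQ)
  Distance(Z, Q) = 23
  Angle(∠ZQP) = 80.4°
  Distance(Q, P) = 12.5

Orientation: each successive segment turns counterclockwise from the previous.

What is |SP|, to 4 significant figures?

22.15

NZ is perpendicular to ZQ, so ZQ runs at -143.2°; with |ZQ| = 23.0, Q = (4.061, -9.226). ∠ZQP = 80.4° gives QP at -43.60° from the x-axis; with |QP| = 12.5, P = (13.11, -17.85). Then |SP| = |P − S| = 22.15.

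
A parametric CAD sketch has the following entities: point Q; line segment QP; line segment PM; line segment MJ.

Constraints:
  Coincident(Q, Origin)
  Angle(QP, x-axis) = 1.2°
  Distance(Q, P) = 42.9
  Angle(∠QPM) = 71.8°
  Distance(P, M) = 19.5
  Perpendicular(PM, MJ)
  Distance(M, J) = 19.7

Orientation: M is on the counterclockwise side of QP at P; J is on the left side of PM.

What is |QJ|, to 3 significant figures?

21.9

Q is at the origin; QP runs at 1.2° with length 42.9, so P = 42.9·(cos 1.2°, sin 1.2°) = (42.9, 0.898). ∠QPM = 71.8°, so PM runs at 1.2° + (180° − 71.8°) = 109° from the x-axis; with |PM| = 19.5, M = P + 19.5·(cos 109°, sin 109°) = (36.4, 19.3). PM ⟂ MJ; with |MJ| = 19.7 on the left of PM, J = M + 19.7·(-0.943, -0.332) = (17.8, 12.7). Then |QJ| = |J − Q| = 21.9.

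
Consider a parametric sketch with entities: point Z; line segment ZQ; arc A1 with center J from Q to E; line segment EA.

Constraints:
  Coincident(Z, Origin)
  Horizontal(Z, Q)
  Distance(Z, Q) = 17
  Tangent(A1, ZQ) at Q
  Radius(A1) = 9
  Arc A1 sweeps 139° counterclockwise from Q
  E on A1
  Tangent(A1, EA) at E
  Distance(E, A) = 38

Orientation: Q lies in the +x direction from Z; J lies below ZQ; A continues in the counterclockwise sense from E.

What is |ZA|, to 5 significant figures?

56.924

Z is at the origin; Z and Q share the same y with |ZQ| = 17.0 and Q on the +x side, so Q = (17.000, 0.0000). Since A1 is tangent to ZQ there, JQ ⟂ ZQ, so J = Q + (0, -9) = (17.000, -9.0000). On A1, Q sits at bearing 90° from J; a 139° counterclockwise sweep puts E at bearing 229°, so E = J + 9.0·(cos 229°, sin 229°) = (11.095, -15.792). Tangency of A1 to EA means the radius JE is perpendicular to EA, so EA runs along (−sin 229°, cos 229°); with |EA| = 38.0, A = (39.774, -40.723). Then |ZA| = |A − Z| = 56.924.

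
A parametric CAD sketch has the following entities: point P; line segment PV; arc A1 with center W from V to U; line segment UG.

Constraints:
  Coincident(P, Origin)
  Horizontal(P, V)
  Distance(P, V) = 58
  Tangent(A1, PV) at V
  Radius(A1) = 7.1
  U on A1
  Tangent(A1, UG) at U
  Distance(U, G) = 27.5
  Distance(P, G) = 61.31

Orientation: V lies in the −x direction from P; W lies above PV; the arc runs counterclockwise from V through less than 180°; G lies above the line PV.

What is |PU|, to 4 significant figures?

51.38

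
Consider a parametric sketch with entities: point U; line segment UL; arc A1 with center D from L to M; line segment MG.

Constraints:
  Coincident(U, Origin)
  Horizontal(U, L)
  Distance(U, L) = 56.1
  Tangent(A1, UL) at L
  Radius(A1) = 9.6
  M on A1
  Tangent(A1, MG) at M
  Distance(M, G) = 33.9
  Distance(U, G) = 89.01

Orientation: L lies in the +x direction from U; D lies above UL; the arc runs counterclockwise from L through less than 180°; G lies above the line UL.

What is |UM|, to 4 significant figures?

64.24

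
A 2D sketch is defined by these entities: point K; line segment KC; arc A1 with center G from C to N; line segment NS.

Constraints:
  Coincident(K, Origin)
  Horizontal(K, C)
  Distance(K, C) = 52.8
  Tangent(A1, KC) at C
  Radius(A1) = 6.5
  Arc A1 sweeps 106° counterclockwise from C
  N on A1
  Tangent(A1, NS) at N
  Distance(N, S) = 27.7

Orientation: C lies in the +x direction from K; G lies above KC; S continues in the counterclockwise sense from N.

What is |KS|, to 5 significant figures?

62.150

K is at the origin; KC is horizontal with |KC| = 52.8 and C on the +x side, so C = (52.800, 0.0000). A1 meets KC tangentially, so GC is at right angles to KC, so G = C + (0, 6.5) = (52.800, 6.5000). On A1, C sits at bearing -90° from G; a 106° counterclockwise sweep puts N at bearing 16°, so N = G + 6.5·(cos 16°, sin 16°) = (59.048, 8.2916). A1 meets NS tangentially, so GN is at right angles to NS, so NS runs along (−sin 16°, cos 16°); with |NS| = 27.7, S = (51.413, 34.919). Then |KS| = |S − K| = 62.150.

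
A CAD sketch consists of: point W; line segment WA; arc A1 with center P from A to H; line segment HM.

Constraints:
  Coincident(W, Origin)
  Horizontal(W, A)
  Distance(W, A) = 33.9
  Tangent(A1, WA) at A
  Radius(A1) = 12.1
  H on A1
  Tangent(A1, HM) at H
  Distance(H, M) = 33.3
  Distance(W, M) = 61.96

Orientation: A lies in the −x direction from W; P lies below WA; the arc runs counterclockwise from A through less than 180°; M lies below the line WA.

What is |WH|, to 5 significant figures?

47.947

W is at the origin; WA is horizontal with |WA| = 33.9 and A on the −x side, so A = (-33.900, 0.0000). The tangent condition forces PA to be normal to WA, so P = A + (0, -12.1) = (-33.900, -12.100). Since PH ⟂ HM (tangency), |PM| = √(12.1² + 33.3²) = 35.430 regardless of where H sits on A1. So M lies on both circle(W, 61.96) and circle(P, 35.430); the below-WA intersection is M = (-40.472, -46.915). H is the foot of the tangent from M: H = (-45.842, -14.051).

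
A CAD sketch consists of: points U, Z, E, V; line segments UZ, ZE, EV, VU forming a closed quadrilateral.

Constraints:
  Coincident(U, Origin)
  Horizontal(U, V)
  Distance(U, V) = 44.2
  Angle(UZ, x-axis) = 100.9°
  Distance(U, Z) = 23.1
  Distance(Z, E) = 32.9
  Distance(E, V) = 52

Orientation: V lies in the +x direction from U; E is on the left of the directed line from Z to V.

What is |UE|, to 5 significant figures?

49.498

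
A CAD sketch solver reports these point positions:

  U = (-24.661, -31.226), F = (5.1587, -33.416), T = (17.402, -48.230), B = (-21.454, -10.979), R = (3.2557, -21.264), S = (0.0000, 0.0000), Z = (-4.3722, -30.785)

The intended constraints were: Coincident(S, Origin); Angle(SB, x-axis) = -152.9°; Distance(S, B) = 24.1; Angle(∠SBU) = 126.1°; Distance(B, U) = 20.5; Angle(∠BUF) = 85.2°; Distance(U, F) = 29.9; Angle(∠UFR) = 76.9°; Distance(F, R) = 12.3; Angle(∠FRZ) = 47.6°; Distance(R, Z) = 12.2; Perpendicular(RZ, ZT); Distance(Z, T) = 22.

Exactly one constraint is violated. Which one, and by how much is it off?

Distance(Z, T) = 22 — off by 5.90.

S = (0.00, 0.00) ✓; SB at -152.9° ✓; |SB| = 24.10 ✓; ∠SBU = 126.1° ✓; |BU| = 20.50 ✓; ∠BUF = 85.20° ✓; |UF| = 29.90 ✓; ∠UFR = 76.90° ✓; |FR| = 12.30 ✓; ∠FRZ = 47.60° ✓; |RZ| = 12.20 ✓; ∠(RZ, ZT) = 90.00° ✓; |ZT| = 27.90 ✗.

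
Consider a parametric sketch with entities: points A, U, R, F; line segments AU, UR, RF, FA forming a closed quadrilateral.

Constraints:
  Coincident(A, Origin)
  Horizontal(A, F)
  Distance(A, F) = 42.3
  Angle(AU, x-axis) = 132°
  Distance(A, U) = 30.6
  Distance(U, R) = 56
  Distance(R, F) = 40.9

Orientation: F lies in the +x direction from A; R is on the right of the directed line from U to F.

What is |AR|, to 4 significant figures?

26.32

A is at the origin; AF is horizontal with |AF| = 42.3 and F in +x, so F = (42.3, 0). AU runs at 132.0° with |AU| = 30.6, so U = (-20.48, 22.74). R is determined by |UR| = 56.0 and |RF| = 40.9 together: it lies at the intersection of circle(U, 56.0) and circle(F, 40.9). With |UF| = 66.77, the foot of the radical line on UF is 44.34 from U and the perpendicular offset is √(56.0² − 44.34²) = 34.20. Taking the right-of-UF solution: R = (9.565, -24.52).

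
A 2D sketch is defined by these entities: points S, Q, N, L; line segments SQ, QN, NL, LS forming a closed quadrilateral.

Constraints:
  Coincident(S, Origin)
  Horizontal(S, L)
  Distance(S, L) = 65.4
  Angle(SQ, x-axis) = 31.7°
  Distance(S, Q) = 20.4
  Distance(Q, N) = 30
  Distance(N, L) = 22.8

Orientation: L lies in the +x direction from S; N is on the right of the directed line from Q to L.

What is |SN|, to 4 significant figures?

43.35

S is at the origin; S and L share the same y with |SL| = 65.4 and L in +x, so L = (65.4, 0). SQ runs at 31.7° with |SQ| = 20.4, so Q = (17.36, 10.72). N is determined by |QN| = 30.0 and |NL| = 22.8 together: it lies at the intersection of circle(Q, 30.0) and circle(L, 22.8). With |QL| = 49.22, the foot of the radical line on QL is 28.47 from Q and the perpendicular offset is √(30.0² − 28.47²) = 9.447. Taking the right-of-QL solution: N = (43.09, -4.701).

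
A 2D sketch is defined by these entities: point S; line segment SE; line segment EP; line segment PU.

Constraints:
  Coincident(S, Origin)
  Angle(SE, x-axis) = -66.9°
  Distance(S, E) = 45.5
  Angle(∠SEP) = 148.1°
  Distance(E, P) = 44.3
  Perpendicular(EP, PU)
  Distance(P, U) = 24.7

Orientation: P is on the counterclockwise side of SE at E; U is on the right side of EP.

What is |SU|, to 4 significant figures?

96.19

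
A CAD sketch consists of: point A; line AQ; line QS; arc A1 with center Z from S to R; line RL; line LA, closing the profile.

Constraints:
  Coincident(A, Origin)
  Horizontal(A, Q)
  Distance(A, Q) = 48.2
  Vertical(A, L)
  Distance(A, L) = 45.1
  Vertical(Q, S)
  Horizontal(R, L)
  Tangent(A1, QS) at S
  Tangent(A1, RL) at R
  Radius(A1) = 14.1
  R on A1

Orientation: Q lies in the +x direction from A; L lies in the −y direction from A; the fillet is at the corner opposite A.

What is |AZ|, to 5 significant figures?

46.085

AL is vertical with |AL| = 45.1 and L on the −y side, so L = (0.0000, -45.100). The virtual corner opposite A is at (48.200, -45.100). Since A1 is tangent to QS there, ZS ⟂ QS and the tangent condition forces ZR to be normal to RL, with radius 14.1, so the center Z sits 14.1 in from both sides at Z = (34.100, -31.000). Then |AZ| = |Z − A| = 46.085.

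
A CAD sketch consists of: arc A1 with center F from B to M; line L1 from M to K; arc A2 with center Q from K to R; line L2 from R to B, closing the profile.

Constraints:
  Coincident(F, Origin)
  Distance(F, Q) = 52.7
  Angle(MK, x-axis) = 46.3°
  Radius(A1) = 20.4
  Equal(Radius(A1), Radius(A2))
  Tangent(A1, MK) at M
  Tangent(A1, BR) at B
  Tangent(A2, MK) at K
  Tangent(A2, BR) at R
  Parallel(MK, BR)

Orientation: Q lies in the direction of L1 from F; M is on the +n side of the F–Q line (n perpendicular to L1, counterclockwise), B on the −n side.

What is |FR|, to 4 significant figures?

56.51

The slot axis is L1's direction at 46.3°, so u = (cos 46.3°, sin 46.3°) = (0.6909, 0.7230) and n = (−sin 46.3°, cos 46.3°) = (-0.7230, 0.6909). F is at the origin and Q lies 52.7 along u from F, so Q = 52.7·u = (36.41, 38.10). Tangency of A1 to both parallel lines with radius 20.4 puts M and B at F ± 20.4·n: M = (-14.75, 14.09), B = (14.75, -14.09). Equal radii place K and R the same way about Q: K = Q + 20.4·n = (21.66, 52.19), R = Q − 20.4·n = (51.16, 24.01). Then |FR| = |R − F| = 56.51.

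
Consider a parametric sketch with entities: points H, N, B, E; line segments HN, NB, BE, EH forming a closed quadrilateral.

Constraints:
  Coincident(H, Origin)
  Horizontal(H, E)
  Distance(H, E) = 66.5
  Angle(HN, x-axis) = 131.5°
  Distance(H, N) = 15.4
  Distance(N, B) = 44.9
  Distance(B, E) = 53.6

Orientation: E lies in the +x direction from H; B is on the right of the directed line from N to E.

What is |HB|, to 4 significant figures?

29.52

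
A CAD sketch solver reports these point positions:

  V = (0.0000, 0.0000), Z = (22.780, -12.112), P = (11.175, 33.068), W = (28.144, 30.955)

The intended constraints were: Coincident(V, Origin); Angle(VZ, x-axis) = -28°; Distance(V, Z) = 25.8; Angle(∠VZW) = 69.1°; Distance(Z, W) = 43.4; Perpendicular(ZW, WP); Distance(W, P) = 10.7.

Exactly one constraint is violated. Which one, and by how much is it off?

Distance(W, P) = 10.7 — off by 6.40.

V = (0.00, 0.00) ✓; VZ at -28.00° ✓; |VZ| = 25.80 ✓; ∠VZW = 69.10° ✓; |ZW| = 43.40 ✓; ∠(ZW, WP) = 90.00° ✓; |WP| = 17.10 ✗.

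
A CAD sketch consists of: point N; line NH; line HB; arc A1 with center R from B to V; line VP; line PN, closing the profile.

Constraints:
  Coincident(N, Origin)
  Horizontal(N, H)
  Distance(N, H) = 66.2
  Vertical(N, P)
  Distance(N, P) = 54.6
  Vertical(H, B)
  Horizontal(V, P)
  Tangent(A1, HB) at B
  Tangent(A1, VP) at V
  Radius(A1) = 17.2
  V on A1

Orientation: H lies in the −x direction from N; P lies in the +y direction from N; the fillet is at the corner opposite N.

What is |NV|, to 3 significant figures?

73.4

The virtual corner opposite N is at (-66.2, 54.6). Tangency of A1 to HB means the radius RB is perpendicular to HB and tangency of A1 to VP means the radius RV is perpendicular to VP, with radius 17.2, so the center R sits 17.2 in from both sides at R = (-49.0, 37.4). That places the tangent points at B = (-66.2, 37.4) on HB and V = (-49.0, 54.6) on VP. Then |NV| = |V − N| = 73.4.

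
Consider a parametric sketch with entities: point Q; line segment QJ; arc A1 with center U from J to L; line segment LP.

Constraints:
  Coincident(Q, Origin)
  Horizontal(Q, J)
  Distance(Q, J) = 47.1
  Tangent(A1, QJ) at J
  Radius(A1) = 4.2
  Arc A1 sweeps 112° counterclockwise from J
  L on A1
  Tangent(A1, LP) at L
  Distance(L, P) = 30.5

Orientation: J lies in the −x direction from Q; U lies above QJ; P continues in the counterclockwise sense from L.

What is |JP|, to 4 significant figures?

34.88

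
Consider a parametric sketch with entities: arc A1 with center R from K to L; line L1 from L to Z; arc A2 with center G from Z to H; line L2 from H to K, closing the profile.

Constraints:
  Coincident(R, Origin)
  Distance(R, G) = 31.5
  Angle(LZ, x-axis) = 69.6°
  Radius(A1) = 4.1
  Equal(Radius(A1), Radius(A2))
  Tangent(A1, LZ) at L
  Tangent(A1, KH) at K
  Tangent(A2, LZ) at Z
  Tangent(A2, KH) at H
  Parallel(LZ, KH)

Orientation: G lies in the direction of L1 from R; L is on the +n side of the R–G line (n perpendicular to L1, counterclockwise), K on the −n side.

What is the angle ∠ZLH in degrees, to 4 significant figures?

14.59°

Tangency of A1 to both parallel lines with radius 4.1 puts L and K at R ± 4.1·n: L = (-3.843, 1.429), K = (3.843, -1.429). Equal radii place Z and H the same way about G: Z = G + 4.1·n = (7.137, 30.95), H = G − 4.1·n = (14.82, 28.10). Then cos ∠ZLH = LZ·LH / (|LZ||LH|), giving 14.59°.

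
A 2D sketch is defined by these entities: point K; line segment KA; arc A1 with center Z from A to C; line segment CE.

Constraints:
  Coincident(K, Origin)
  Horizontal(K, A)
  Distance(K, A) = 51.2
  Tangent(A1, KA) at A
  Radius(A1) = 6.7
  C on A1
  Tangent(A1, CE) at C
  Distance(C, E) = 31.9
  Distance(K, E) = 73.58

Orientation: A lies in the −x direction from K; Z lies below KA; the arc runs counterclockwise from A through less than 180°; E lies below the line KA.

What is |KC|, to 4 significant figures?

58.04

K is at the origin; K and A share the same y with |KA| = 51.2 and A on the −x side, so A = (-51.20, 0.000). Since A1 is tangent to KA there, ZA ⟂ KA, so Z = A + (0, -6.7) = (-51.20, -6.700). Since ZC ⟂ CE (tangency), |ZE| = √(6.7² + 31.9²) = 32.60 regardless of where C sits on A1. So E lies on both circle(K, 73.58) and circle(Z, 32.60); the below-KA intersection is E = (-63.72, -36.80). C is the foot of the tangent from E: C = (-57.78, -5.453).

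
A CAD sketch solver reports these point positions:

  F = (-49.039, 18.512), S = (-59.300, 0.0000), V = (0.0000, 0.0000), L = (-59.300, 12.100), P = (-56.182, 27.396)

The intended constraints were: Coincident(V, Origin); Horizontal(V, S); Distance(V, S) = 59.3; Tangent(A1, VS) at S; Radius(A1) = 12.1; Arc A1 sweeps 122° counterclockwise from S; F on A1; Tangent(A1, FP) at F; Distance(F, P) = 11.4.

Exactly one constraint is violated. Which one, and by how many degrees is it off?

Tangent(A1, FP) at F — off by 6.80°.

V = (0.00, 0.00) ✓; V.y = 0.00, S.y = 0.00 ✓; |VS| = 59.30 ✓; ∠(LS, SV) = 90.00° ✓; |LS| = 12.10 ✓; bearing(L→F) − bearing(L→S) = 122.0° ✓; |LF| = 12.10 ✓; ∠(LF, FP) = 83.20° ✗; |FP| = 11.40 ✓.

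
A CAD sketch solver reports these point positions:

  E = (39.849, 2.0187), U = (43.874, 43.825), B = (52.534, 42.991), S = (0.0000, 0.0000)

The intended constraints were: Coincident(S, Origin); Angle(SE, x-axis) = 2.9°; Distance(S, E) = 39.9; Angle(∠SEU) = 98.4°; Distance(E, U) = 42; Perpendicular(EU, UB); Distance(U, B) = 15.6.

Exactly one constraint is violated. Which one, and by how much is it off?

Distance(U, B) = 15.6 — off by 6.90.

S = (0.00, 0.00) ✓; SE at 2.900° ✓; |SE| = 39.90 ✓; ∠SEU = 98.40° ✓; |EU| = 42.00 ✓; ∠(EU, UB) = 90.00° ✓; |UB| = 8.700 ✗.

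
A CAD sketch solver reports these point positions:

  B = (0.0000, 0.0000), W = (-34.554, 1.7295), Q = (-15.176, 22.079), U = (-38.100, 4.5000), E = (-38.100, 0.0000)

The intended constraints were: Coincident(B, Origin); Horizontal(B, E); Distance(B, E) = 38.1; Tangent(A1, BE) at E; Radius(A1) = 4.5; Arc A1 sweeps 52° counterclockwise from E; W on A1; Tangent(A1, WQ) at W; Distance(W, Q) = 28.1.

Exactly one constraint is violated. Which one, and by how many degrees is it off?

Tangent(A1, WQ) at W — off by 5.60°.

B = (0.00, 0.00) ✓; B.y = 0.00, E.y = 0.00 ✓; |BE| = 38.10 ✓; ∠(UE, EB) = 90.00° ✓; |UE| = 4.500 ✓; bearing(U→W) − bearing(U→E) = 52.00° ✓; |UW| = 4.500 ✓; ∠(UW, WQ) = 95.60° ✗; |WQ| = 28.10 ✓.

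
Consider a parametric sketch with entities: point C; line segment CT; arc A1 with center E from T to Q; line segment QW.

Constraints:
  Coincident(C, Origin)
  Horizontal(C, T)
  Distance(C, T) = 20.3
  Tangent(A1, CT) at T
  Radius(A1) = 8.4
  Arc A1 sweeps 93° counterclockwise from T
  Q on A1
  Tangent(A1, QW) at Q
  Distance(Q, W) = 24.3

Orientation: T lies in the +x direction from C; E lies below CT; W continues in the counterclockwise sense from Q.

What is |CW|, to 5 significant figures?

35.635

C is at the origin; CT is horizontal with |CT| = 20.3 and T on the +x side, so T = (20.300, 0.0000). Since A1 is tangent to CT there, ET ⟂ CT, so E = T + (0, -8.4) = (20.300, -8.4000). On A1, T sits at bearing 90° from E; a 93° counterclockwise sweep puts Q at bearing 183°, so Q = E + 8.4·(cos 183°, sin 183°) = (11.912, -8.8396). The tangent condition forces EQ to be normal to QW, so QW runs along (−sin 183°, cos 183°); with |QW| = 24.3, W = (13.183, -33.106). Then |CW| = |W − C| = 35.635.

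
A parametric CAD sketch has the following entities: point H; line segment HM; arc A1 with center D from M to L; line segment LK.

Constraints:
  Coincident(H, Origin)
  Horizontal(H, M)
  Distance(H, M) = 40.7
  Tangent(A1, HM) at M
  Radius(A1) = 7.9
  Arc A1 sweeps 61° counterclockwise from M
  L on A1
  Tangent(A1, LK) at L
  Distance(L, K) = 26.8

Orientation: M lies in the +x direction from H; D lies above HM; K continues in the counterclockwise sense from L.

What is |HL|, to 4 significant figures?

47.78

H is at the origin; H and M share the same y with |HM| = 40.7 and M on the +x side, so M = (40.70, 0.000). Since A1 is tangent to HM there, DM ⟂ HM, so D = M + (0, 7.9) = (40.70, 7.900). On A1, M sits at bearing -90° from D; a 61° counterclockwise sweep puts L at bearing -29°, so L = D + 7.9·(cos -29°, sin -29°) = (47.61, 4.070). Then |HL| = |L − H| = 47.78.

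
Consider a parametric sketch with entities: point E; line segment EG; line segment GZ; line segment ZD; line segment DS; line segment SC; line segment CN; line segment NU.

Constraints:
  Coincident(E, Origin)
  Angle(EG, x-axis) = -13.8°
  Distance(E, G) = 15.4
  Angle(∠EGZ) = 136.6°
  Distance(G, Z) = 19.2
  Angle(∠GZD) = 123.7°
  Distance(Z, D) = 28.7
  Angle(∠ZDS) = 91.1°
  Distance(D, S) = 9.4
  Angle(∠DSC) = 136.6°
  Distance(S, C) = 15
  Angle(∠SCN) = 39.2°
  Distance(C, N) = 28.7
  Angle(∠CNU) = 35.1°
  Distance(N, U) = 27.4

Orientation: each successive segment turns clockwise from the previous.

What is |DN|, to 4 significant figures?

11.69

∠DSC = 136.6° gives SC at 114.2° from the x-axis; with |SC| = 15.0, C = (-0.9274, -28.87). ∠SCN = 39.2° gives CN at -26.60° from the x-axis; with |CN| = 28.7, N = (24.73, -41.72). Then |DN| = |N − D| = 11.69.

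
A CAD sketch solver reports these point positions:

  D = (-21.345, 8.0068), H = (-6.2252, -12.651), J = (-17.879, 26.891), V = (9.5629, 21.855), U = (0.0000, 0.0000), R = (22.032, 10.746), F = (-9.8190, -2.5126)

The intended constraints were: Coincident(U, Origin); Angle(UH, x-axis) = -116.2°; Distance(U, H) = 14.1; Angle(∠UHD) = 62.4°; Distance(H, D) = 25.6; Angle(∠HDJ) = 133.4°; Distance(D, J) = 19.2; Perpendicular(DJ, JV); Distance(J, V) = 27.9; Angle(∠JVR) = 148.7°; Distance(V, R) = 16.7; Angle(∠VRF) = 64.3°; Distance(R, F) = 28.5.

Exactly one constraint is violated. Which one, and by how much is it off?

Distance(R, F) = 28.5 — off by 6.00.

U = (0.00, 0.00) ✓; UH at -116.2° ✓; |UH| = 14.10 ✓; ∠UHD = 62.40° ✓; |HD| = 25.60 ✓; ∠HDJ = 133.4° ✓; |DJ| = 19.20 ✓; ∠(DJ, JV) = 90.00° ✓; |JV| = 27.90 ✓; ∠JVR = 148.7° ✓; |VR| = 16.70 ✓; ∠VRF = 64.30° ✓; |RF| = 34.50 ✗.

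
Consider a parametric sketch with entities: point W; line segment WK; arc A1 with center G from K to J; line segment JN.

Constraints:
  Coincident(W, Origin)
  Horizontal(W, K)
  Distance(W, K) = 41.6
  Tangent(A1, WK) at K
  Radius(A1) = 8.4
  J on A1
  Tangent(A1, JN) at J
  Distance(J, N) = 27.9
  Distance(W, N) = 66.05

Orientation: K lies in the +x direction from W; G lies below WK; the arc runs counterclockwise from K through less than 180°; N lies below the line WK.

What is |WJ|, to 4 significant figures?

39.01

W is at the origin; W and K share the same y with |WK| = 41.6 and K on the +x side, so K = (41.60, 0.000). A1 meets WK tangentially, so GK is at right angles to WK, so G = K + (0, -8.4) = (41.60, -8.400). Since GJ ⟂ JN (tangency), |GN| = √(8.4² + 27.9²) = 29.14 regardless of where J sits on A1. So N lies on both circle(W, 66.05) and circle(G, 29.14); the below-WK intersection is N = (57.22, -33.00). J is the foot of the tangent from N: J = (36.11, -14.76).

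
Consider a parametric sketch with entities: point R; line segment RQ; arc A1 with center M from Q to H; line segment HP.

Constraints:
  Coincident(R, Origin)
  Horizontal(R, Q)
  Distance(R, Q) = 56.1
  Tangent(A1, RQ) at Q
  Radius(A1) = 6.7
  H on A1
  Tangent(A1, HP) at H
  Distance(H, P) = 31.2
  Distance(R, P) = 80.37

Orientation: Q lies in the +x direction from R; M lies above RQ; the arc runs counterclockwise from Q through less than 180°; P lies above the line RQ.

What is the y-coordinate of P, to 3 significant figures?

33.8

Checks: R.y = 0.00, Q.y = 0.00 ✓; |MH| = 6.700 ✓; ∠(MH, HP) = 90.00° ✓; |HP| = 31.20 ✓; |RP| = 80.37 ✓.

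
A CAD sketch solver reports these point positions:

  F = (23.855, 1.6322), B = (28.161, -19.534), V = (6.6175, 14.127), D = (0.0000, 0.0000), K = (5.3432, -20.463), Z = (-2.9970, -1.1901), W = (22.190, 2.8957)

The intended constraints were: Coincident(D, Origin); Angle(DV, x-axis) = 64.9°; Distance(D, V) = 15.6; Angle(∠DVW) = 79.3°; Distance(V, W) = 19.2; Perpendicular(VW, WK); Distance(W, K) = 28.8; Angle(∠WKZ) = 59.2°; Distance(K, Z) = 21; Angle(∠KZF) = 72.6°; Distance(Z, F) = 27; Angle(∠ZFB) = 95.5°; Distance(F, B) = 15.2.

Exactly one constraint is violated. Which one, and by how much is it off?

Distance(F, B) = 15.2 — off by 6.40.

D = (0.00, 0.00) ✓; DV at 64.90° ✓; |DV| = 15.60 ✓; ∠DVW = 79.30° ✓; |VW| = 19.20 ✓; ∠(VW, WK) = 90.00° ✓; |WK| = 28.80 ✓; ∠WKZ = 59.20° ✓; |KZ| = 21.00 ✓; ∠KZF = 72.60° ✓; |ZF| = 27.00 ✓; ∠ZFB = 95.50° ✓; |FB| = 21.60 ✗.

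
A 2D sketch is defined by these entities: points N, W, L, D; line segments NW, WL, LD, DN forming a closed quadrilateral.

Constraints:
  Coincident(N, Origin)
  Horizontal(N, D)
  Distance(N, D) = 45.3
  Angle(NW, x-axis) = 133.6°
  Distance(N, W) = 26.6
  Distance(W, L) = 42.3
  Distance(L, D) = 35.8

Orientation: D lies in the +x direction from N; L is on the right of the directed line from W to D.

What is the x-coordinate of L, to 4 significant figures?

11.23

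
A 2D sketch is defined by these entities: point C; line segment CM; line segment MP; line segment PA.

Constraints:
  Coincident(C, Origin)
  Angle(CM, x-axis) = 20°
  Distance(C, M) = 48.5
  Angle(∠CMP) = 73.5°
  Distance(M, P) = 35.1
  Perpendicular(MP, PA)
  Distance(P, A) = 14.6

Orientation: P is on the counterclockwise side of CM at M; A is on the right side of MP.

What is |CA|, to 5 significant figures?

64.717

∠CMP = 73.5°, so MP runs at 20.0° + (180° − 73.5°) = 126.50° from the x-axis; with |MP| = 35.1, P = M + 35.1·(cos 126.50°, sin 126.50°) = (24.697, 44.803). MP is perpendicular to PA; with |PA| = 14.6 on the right of MP, A = P + 14.6·(0.80386, 0.59482) = (36.433, 53.488). Then |CA| = |A − C| = 64.717.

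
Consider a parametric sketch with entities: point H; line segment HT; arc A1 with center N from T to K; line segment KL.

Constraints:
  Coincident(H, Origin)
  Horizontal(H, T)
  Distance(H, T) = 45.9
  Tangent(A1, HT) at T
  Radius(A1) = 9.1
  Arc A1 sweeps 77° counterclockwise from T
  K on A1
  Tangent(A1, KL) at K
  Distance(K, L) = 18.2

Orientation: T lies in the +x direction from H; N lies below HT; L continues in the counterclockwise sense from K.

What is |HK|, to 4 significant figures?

37.70

A1 meets HT tangentially, so NT is at right angles to HT, so N = T + (0, -9.1) = (45.90, -9.100). On A1, T sits at bearing 90° from N; a 77° counterclockwise sweep puts K at bearing 167°, so K = N + 9.1·(cos 167°, sin 167°) = (37.03, -7.053). Then |HK| = |K − H| = 37.70.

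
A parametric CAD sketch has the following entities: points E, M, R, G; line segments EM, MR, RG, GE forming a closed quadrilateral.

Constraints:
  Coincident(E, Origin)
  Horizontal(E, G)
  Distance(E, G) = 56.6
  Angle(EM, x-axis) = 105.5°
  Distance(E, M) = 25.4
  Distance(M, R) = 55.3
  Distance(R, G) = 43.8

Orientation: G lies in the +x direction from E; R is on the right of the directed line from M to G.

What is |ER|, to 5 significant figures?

31.150

E is at the origin; EG is horizontal with |EG| = 56.6 and G in +x, so G = (56.6, 0). EM runs at 105.5° with |EM| = 25.4, so M = (-6.7879, 24.476). R is determined by |MR| = 55.3 and |RG| = 43.8 together: it lies at the intersection of circle(M, 55.3) and circle(G, 43.8). With |MG| = 67.949, the foot of the radical line on MG is 42.361 from M and the perpendicular offset is √(55.3² − 42.361²) = 35.548. Taking the right-of-MG solution: R = (19.924, -23.944).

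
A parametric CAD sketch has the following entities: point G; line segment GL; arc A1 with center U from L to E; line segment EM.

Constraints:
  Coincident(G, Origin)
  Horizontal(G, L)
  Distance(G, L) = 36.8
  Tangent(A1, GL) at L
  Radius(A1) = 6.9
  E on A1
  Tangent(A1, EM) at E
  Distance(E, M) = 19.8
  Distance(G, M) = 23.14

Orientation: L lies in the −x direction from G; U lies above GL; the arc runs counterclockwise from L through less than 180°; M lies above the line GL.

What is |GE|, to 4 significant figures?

32.21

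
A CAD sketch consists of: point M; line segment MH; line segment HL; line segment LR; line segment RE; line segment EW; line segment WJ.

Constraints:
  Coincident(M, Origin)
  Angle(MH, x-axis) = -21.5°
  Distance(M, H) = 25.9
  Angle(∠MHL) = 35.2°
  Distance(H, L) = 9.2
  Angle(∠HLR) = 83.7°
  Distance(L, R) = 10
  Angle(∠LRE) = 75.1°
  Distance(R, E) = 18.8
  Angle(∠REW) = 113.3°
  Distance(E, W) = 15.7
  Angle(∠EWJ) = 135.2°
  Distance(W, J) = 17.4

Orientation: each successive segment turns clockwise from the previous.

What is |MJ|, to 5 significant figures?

44.680

M is at the origin; MH runs at -21.5° with length 25.9, so H = (24.098, -9.4924). ∠MHL = 35.2° gives HL at -166.30° from the x-axis; with |HL| = 9.2, L = (15.160, -11.671). ∠HLR = 83.7° gives LR at 97.400° from the x-axis; with |LR| = 10.0, R = (13.872, -1.7546). ∠LRE = 75.1° gives RE at -7.5000° from the x-axis; with |RE| = 18.8, E = (32.511, -4.2085). ∠REW = 113.3° gives EW at -74.200° from the x-axis; with |EW| = 15.7, W = (36.786, -19.315). ∠EWJ = 135.2° gives WJ at -119.00° from the x-axis; with |WJ| = 17.4, J = (28.350, -34.534). Then |MJ| = |J − M| = 44.680.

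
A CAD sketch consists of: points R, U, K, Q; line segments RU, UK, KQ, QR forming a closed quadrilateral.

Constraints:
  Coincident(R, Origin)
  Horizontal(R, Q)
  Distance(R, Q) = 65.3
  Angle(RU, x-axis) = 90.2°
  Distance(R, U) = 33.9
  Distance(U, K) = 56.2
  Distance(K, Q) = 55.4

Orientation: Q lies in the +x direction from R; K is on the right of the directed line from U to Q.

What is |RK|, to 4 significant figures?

24.77

Checks: |UK| = 56.20 ✓; |KQ| = 55.40 ✓.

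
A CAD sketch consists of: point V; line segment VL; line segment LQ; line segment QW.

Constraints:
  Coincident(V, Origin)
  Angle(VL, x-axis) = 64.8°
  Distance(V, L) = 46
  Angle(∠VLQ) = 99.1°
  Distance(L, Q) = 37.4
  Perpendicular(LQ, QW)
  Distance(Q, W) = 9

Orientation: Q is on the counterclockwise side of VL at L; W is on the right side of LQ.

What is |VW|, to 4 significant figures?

70.41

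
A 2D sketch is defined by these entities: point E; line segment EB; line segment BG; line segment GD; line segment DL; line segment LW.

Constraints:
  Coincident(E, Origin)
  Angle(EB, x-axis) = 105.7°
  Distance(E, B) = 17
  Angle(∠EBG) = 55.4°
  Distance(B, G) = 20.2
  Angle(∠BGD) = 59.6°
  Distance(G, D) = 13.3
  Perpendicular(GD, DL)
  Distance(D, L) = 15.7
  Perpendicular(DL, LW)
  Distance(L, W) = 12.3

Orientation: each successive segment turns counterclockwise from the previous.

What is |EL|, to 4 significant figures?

14.29

E is at the origin; EB runs at 105.7° with length 17.0, so B = (-4.600, 16.37). ∠EBG = 55.4° gives BG at -129.7° from the x-axis; with |BG| = 20.2, G = (-17.50, 0.8239). ∠BGD = 59.6° gives GD at -9.300° from the x-axis; with |GD| = 13.3, D = (-4.378, -1.325). GD ⟂ DL, so DL runs at 80.70°; with |DL| = 15.7, L = (-1.841, 14.17). Then |EL| = |L − E| = 14.29.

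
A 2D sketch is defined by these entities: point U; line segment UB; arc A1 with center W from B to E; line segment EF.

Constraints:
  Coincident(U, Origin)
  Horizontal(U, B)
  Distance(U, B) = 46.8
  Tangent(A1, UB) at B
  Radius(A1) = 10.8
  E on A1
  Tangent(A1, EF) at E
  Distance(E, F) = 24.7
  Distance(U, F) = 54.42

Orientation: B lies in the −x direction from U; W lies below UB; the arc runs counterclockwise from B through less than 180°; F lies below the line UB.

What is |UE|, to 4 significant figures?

57.98

Checks: |WE| = 10.80 ✓; ∠(WE, EF) = 90.00° ✓; |EF| = 24.70 ✓; |UF| = 54.42 ✓.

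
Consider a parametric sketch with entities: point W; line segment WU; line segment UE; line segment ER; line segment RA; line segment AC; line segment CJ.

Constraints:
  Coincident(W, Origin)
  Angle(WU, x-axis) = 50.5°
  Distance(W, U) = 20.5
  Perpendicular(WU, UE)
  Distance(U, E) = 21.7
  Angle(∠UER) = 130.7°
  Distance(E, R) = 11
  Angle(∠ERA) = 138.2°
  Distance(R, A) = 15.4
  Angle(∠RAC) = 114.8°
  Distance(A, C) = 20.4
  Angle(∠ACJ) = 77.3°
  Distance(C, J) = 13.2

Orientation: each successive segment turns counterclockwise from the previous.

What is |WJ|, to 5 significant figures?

7.5344

W is at the origin; WU runs at 50.5° with length 20.5, so U = (13.040, 15.818). The perpendicularity gives UE at right angles to WU, so UE runs at 140.50°; with |UE| = 21.7, E = (-3.7046, 29.621). ∠UER = 130.7° gives ER at -170.20° from the x-axis; with |ER| = 11.0, R = (-14.544, 27.749). ∠ERA = 138.2° gives RA at -128.40° from the x-axis; with |RA| = 15.4, A = (-24.110, 15.680). ∠RAC = 114.8° gives AC at -63.200° from the x-axis; with |AC| = 20.4, C = (-14.912, -2.5287). ∠ACJ = 77.3° gives CJ at 39.500° from the x-axis; with |CJ| = 13.2, J = (-4.7265, 5.8675). Then |WJ| = |J − W| = 7.5344.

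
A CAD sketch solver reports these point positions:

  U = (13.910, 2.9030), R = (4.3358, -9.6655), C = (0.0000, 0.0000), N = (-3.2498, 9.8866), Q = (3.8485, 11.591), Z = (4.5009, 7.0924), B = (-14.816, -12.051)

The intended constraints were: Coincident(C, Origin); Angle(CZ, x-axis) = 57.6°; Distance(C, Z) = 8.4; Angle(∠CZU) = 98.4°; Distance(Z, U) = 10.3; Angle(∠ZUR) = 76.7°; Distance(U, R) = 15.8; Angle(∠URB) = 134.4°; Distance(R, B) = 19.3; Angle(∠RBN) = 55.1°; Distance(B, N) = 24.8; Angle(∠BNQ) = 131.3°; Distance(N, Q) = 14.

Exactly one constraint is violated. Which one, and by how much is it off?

Distance(N, Q) = 14 — off by 6.70.

C = (0.00, 0.00) ✓; CZ at 57.60° ✓; |CZ| = 8.400 ✓; ∠CZU = 98.40° ✓; |ZU| = 10.30 ✓; ∠ZUR = 76.70° ✓; |UR| = 15.80 ✓; ∠URB = 134.4° ✓; |RB| = 19.30 ✓; ∠RBN = 55.10° ✓; |BN| = 24.80 ✓; ∠BNQ = 131.3° ✓; |NQ| = 7.300 ✗.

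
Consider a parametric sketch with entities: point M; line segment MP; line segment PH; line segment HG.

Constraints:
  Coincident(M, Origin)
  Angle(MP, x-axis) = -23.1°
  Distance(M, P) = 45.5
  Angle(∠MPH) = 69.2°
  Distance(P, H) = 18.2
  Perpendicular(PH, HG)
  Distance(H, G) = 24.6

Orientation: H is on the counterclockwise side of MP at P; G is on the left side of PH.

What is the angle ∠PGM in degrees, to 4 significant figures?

137.0°

M is at the origin; MP runs at -23.1° with length 45.5, so P = 45.5·(cos -23.1°, sin -23.1°) = (41.85, -17.85). ∠MPH = 69.2°, so PH runs at -23.1° + (180° − 69.2°) = 87.70° from the x-axis; with |PH| = 18.2, H = P + 18.2·(cos 87.70°, sin 87.70°) = (42.58, 0.3340). PH is perpendicular to HG; with |HG| = 24.6 on the left of PH, G = H + 24.6·(-0.9992, 0.04013) = (18.00, 1.321). Then cos ∠PGM = GP·GM / (|GP||GM|), giving 137.0°.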